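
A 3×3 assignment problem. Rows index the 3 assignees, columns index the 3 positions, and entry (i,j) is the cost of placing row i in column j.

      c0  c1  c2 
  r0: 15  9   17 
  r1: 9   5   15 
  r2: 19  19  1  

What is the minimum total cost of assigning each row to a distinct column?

optimal assignment: row0→col1 (cost 9), row1→col0 (cost 9), row2→col2 (cost 1)
total = 9 + 9 + 1 = 19

Minimum assignment cost: 19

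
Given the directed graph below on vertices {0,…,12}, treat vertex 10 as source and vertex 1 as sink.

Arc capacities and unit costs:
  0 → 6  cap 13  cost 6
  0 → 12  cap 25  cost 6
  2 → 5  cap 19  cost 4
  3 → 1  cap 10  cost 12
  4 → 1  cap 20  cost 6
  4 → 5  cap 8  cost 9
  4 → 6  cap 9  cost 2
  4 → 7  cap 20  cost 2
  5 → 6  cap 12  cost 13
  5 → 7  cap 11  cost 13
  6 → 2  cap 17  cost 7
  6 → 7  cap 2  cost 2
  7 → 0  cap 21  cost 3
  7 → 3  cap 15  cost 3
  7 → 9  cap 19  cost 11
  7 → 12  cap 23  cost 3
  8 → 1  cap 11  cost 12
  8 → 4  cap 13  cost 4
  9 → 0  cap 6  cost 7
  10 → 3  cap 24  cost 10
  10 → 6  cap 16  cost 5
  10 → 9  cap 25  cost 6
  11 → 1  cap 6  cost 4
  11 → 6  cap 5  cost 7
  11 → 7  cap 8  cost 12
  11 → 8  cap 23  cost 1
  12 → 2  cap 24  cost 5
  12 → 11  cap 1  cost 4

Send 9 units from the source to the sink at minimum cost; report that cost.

Minimum cost for 9 units: 194

shortest-cost path #1: 10→6→7→12→11→1 push 1 @ unit cost 18 (adds 18)
shortest-cost path #2: 10→3→1 push 8 @ unit cost 22 (adds 176)
total cost = 194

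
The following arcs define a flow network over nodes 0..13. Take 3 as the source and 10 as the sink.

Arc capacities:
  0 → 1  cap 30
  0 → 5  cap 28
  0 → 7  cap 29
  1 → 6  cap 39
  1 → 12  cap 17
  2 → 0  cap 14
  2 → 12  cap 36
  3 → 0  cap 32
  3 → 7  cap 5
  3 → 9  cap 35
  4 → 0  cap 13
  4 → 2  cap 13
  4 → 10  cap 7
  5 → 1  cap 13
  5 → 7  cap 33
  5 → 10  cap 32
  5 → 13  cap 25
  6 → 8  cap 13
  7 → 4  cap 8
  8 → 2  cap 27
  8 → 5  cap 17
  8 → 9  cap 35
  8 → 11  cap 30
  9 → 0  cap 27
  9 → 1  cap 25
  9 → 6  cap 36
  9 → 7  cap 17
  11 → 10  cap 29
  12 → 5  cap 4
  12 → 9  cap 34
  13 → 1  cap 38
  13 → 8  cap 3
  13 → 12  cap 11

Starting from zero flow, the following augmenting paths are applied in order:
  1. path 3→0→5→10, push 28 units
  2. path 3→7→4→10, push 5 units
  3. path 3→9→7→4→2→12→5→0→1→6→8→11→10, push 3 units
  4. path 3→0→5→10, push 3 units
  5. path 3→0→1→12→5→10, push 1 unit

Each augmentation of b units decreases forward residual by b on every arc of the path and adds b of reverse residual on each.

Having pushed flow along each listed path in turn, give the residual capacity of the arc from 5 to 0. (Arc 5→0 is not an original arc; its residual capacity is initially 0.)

after path 1 (3→0→5→10, push 28): res(5,0)=28
after path 2 (3→7→4→10, push 5): res(5,0)=28
after path 3 (3→9→7→4→2→12→5→0→1→6→8→11→10, push 3): res(5,0)=25
after path 4 (3→0→5→10, push 3): res(5,0)=28
after path 5 (3→0→1→12→5→10, push 1): res(5,0)=28

Residual capacity of (5,0): 28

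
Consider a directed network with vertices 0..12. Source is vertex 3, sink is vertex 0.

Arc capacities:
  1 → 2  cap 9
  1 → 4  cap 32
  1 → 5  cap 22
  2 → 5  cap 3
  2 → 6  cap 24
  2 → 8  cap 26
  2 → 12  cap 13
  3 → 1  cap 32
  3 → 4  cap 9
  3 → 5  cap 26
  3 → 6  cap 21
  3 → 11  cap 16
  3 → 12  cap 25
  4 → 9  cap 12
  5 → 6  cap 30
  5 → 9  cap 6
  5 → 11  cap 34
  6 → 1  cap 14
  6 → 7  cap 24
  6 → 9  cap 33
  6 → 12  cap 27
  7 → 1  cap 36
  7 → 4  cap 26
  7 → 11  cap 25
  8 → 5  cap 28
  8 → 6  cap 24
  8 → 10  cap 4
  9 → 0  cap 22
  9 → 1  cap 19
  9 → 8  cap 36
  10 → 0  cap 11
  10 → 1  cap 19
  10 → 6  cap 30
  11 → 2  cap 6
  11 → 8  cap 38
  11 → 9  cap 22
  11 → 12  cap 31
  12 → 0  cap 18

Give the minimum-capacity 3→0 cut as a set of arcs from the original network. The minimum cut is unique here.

Min-cut arcs: {(8,10), (9,0), (12,0)} (total capacity 44)

augment #1: 3→12→0 push 18
augment #2: 3→4→9→0 push 9
augment #3: 3→5→9→0 push 6
augment #4: 3→6→9→0 push 7
augment #5: 3→11→8→10→0 push 4
max flow = 44; residual-reachable set from 3 gives S-side
cut edges (S→T): {(8,10), (9,0), (12,0)} total cap 44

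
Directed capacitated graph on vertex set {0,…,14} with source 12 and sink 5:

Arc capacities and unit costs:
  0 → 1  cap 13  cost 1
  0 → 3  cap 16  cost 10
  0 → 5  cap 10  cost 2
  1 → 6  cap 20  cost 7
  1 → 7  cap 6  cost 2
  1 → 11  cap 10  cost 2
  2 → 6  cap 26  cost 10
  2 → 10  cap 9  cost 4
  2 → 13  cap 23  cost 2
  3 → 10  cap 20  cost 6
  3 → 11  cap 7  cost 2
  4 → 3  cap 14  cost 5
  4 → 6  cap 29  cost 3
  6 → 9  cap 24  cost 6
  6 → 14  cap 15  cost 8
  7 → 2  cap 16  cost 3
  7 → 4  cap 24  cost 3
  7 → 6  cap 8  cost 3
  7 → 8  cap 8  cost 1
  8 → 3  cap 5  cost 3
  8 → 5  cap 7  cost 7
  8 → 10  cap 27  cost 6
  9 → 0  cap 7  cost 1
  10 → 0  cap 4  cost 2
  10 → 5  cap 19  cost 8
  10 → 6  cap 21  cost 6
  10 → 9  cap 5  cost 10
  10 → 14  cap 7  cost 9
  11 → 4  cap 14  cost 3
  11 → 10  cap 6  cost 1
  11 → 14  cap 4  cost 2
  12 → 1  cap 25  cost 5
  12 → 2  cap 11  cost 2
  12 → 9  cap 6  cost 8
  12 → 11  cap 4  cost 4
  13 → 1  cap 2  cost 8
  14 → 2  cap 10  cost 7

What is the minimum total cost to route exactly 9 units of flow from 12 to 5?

shortest-cost path #1: 12→11→10→0→5 push 4 @ unit cost 9 (adds 36)
shortest-cost path #2: 12→9→0→5 push 5 @ unit cost 11 (adds 55)
total cost = 91

Minimum cost for 9 units: 91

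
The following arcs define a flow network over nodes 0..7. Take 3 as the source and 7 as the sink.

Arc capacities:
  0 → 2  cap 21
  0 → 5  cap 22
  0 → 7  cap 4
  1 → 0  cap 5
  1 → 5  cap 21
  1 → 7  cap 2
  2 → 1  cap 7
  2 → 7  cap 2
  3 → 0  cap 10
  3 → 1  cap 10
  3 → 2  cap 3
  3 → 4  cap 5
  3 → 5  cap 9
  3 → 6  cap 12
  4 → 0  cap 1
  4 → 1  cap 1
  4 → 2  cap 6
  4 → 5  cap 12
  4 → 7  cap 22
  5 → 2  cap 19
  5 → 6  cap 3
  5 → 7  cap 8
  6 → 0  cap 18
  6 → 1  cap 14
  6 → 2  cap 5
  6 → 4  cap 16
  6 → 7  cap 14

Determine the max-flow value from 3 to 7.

augment #1: 3→0→7 bottleneck 4, total now 4
augment #2: 3→1→7 bottleneck 2, total now 6
augment #3: 3→2→7 bottleneck 2, total now 8
augment #4: 3→4→7 bottleneck 5, total now 13
augment #5: 3→5→7 bottleneck 8, total now 21
augment #6: 3→6→7 bottleneck 12, total now 33
augment #7: 3→5→6→7 bottleneck 1, total now 34
augment #8: 3→0→5→6→7 bottleneck 1, total now 35
augment #9: 3→0→5→6→4→7 bottleneck 1, total now 36

Maximum flow value: 36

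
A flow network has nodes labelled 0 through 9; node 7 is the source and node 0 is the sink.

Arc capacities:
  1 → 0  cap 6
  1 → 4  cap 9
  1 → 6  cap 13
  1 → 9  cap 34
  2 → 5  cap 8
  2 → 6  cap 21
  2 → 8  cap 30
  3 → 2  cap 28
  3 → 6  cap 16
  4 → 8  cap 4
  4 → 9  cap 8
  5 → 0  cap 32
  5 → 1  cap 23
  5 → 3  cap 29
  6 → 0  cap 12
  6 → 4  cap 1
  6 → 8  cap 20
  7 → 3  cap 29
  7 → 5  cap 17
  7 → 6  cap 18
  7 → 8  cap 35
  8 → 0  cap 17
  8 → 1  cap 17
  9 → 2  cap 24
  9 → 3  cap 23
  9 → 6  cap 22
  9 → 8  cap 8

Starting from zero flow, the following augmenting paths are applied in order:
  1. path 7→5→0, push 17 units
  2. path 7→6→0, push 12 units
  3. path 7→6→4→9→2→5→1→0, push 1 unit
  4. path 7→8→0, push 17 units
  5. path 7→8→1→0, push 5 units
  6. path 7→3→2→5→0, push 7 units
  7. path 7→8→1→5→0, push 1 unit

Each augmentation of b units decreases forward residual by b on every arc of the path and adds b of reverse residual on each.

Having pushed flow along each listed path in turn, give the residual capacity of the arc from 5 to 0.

Residual capacity of (5,0): 7

after path 1 (7→5→0, push 17): res(5,0)=15
after path 2 (7→6→0, push 12): res(5,0)=15
after path 3 (7→6→4→9→2→5→1→0, push 1): res(5,0)=15
after path 4 (7→8→0, push 17): res(5,0)=15
after path 5 (7→8→1→0, push 5): res(5,0)=15
after path 6 (7→3→2→5→0, push 7): res(5,0)=8
after path 7 (7→8→1→5→0, push 1): res(5,0)=7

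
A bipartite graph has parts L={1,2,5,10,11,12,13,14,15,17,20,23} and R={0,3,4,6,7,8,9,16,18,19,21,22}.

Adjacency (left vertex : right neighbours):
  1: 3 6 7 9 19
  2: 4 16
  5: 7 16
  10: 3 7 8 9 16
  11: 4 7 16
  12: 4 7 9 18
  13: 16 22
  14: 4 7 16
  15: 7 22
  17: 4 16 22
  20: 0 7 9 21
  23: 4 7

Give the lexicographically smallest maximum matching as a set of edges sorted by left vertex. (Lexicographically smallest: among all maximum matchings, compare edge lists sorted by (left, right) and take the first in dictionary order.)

Lex-smallest maximum matching: {(1,3), (2,4), (5,7), (10,8), (11,16), (12,9), (13,22), (20,0)}

|M| = 8 (so the lex-smallest maximum matching has 8 edges)
process left vertices in ascending order; for each, take the smallest-labelled available neighbour that still permits 8 edges overall, or leave it unmatched if none does
lex-smallest matching: {1-3, 2-4, 5-7, 10-8, 11-16, 12-9, 13-22, 20-0}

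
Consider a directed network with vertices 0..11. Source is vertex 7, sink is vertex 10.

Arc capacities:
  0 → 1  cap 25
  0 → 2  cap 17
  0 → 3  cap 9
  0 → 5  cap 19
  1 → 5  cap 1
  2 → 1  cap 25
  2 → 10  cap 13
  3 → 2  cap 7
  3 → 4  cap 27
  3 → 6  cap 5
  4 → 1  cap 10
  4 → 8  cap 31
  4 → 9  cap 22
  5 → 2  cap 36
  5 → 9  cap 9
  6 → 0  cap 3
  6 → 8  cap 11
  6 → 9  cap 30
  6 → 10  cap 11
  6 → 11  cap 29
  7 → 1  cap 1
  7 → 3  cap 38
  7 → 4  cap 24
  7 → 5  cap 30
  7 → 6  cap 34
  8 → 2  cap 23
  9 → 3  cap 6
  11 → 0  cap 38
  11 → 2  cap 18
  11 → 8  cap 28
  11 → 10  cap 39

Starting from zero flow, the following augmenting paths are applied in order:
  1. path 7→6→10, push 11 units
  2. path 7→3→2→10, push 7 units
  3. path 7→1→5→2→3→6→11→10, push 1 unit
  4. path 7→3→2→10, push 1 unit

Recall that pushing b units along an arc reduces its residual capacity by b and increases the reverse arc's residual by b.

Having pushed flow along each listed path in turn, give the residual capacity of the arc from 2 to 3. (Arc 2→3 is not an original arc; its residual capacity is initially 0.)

Residual capacity of (2,3): 7

after path 1 (7→6→10, push 11): res(2,3)=0
after path 2 (7→3→2→10, push 7): res(2,3)=7
after path 3 (7→1→5→2→3→6→11→10, push 1): res(2,3)=6
after path 4 (7→3→2→10, push 1): res(2,3)=7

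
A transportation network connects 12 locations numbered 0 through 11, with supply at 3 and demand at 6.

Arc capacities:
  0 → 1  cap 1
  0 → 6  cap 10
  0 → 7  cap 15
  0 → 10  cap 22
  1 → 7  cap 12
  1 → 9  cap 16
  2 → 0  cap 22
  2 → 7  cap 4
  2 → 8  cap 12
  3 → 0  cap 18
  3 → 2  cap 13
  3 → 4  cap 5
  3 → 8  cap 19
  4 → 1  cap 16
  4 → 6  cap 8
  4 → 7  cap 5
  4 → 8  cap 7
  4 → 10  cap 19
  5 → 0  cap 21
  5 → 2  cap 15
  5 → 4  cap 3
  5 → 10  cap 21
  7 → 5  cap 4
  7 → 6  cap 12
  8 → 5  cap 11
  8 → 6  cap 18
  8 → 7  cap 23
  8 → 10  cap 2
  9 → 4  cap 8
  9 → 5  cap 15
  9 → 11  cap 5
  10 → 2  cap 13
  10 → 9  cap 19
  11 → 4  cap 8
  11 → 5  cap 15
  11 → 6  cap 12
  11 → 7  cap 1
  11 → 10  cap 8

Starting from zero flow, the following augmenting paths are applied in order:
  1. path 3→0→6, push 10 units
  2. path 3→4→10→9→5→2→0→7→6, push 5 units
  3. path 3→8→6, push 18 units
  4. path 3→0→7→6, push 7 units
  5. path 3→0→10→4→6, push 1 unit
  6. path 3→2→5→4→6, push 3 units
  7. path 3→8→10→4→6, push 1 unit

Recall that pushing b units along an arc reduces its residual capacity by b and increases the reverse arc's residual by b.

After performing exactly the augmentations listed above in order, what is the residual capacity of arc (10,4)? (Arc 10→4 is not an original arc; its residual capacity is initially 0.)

Residual capacity of (10,4): 3

after path 1 (3→0→6, push 10): res(10,4)=0
after path 2 (3→4→10→9→5→2→0→7→6, push 5): res(10,4)=5
after path 3 (3→8→6, push 18): res(10,4)=5
after path 4 (3→0→7→6, push 7): res(10,4)=5
after path 5 (3→0→10→4→6, push 1): res(10,4)=4
after path 6 (3→2→5→4→6, push 3): res(10,4)=4
after path 7 (3→8→10→4→6, push 1): res(10,4)=3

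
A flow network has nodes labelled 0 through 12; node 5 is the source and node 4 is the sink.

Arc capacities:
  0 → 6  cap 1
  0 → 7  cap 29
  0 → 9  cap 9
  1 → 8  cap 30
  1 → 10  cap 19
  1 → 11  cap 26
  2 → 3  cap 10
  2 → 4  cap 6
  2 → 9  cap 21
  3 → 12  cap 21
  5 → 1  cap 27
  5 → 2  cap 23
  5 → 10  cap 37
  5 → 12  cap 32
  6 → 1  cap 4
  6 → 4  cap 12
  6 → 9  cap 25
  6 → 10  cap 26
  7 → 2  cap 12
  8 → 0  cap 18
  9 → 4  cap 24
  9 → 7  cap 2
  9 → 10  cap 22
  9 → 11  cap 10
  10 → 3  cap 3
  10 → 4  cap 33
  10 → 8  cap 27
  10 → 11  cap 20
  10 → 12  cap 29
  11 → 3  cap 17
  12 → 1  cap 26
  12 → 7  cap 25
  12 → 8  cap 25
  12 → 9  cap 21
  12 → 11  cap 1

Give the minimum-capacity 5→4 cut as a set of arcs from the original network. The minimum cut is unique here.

augment #1: 5→2→4 push 6
augment #2: 5→10→4 push 33
augment #3: 5→2→9→4 push 17
augment #4: 5→12→9→4 push 7
augment #5: 5→1→8→0→6→4 push 1
max flow = 64; residual-reachable set from 5 gives S-side
cut edges (S→T): {(0,6), (2,4), (9,4), (10,4)} total cap 64

Min-cut arcs: {(0,6), (2,4), (9,4), (10,4)} (total capacity 64)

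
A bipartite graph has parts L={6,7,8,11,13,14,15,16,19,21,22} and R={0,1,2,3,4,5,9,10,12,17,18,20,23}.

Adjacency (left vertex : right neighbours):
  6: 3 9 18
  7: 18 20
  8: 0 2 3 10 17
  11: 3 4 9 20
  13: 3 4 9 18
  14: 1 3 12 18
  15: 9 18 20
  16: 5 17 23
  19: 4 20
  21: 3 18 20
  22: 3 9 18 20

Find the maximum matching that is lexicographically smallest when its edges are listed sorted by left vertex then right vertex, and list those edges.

|M| = 8 (so the lex-smallest maximum matching has 8 edges)
process left vertices in ascending order; for each, take the smallest-labelled available neighbour that still permits 8 edges overall, or leave it unmatched if none does
lex-smallest matching: {6-3, 7-18, 8-0, 11-4, 13-9, 14-1, 15-20, 16-5}

Lex-smallest maximum matching: {(6,3), (7,18), (8,0), (11,4), (13,9), (14,1), (15,20), (16,5)}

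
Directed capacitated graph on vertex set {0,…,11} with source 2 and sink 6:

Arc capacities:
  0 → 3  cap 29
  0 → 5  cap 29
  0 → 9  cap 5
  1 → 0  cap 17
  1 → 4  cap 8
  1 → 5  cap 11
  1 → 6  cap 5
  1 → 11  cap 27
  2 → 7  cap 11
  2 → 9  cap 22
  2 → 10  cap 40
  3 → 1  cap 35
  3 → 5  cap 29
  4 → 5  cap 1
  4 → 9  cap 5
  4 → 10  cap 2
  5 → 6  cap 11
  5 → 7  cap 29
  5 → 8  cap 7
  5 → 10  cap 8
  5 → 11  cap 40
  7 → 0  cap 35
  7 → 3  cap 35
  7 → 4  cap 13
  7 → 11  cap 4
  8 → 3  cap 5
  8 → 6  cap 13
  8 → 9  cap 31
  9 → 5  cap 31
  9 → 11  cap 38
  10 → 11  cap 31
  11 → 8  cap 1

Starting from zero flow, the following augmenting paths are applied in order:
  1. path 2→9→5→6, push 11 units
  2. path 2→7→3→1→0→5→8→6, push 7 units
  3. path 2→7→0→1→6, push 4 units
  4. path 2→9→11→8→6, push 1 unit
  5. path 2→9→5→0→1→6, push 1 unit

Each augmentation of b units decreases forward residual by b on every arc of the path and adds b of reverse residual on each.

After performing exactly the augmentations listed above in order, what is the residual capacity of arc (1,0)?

Residual capacity of (1,0): 15

after path 1 (2→9→5→6, push 11): res(1,0)=17
after path 2 (2→7→3→1→0→5→8→6, push 7): res(1,0)=10
after path 3 (2→7→0→1→6, push 4): res(1,0)=14
after path 4 (2→9→11→8→6, push 1): res(1,0)=14
after path 5 (2→9→5→0→1→6, push 1): res(1,0)=15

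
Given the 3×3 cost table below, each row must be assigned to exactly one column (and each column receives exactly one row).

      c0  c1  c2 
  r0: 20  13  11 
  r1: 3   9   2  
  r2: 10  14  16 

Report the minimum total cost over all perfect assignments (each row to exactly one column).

optimal assignment: row0→col1 (cost 13), row1→col2 (cost 2), row2→col0 (cost 10)
total = 13 + 2 + 10 = 25

Minimum assignment cost: 25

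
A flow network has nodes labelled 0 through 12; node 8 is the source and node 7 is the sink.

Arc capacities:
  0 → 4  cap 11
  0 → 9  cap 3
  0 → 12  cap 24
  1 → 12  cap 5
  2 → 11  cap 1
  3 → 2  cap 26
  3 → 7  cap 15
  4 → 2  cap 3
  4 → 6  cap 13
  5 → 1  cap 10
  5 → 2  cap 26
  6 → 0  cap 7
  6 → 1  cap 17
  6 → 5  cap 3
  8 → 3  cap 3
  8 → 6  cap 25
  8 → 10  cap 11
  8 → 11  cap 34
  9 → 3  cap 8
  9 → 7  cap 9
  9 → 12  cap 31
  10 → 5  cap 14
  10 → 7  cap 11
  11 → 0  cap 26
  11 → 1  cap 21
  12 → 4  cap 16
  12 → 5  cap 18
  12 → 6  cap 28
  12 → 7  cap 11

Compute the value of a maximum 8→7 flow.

augment #1: 8→3→7 bottleneck 3, total now 3
augment #2: 8→10→7 bottleneck 11, total now 14
augment #3: 8→6→0→9→7 bottleneck 3, total now 17
augment #4: 8→6→0→12→7 bottleneck 4, total now 21
augment #5: 8→6→1→12→7 bottleneck 5, total now 26
augment #6: 8→11→0→12→7 bottleneck 2, total now 28

Maximum flow value: 28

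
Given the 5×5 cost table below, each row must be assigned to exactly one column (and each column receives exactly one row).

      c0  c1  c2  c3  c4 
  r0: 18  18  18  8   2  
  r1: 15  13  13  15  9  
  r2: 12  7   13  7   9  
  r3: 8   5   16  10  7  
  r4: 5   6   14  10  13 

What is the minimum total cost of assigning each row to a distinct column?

optimal assignment: row0→col4 (cost 2), row1→col2 (cost 13), row2→col3 (cost 7), row3→col1 (cost 5), row4→col0 (cost 5)
total = 2 + 13 + 7 + 5 + 5 = 32

Minimum assignment cost: 32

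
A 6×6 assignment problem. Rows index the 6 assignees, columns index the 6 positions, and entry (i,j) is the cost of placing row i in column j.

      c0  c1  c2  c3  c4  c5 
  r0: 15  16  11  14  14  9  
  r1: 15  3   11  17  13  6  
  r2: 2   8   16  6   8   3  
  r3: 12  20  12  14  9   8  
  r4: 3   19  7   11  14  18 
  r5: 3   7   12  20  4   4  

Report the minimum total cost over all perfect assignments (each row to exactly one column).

optimal assignment: row0→col2 (cost 11), row1→col1 (cost 3), row2→col3 (cost 6), row3→col5 (cost 8), row4→col0 (cost 3), row5→col4 (cost 4)
total = 11 + 3 + 6 + 8 + 3 + 4 = 35

Minimum assignment cost: 35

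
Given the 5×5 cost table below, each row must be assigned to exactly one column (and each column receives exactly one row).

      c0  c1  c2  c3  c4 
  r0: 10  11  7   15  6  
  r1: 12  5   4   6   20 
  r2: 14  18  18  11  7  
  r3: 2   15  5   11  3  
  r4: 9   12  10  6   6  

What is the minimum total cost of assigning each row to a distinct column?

Minimum assignment cost: 27

optimal assignment: row0→col2 (cost 7), row1→col1 (cost 5), row2→col4 (cost 7), row3→col0 (cost 2), row4→col3 (cost 6)
total = 7 + 5 + 7 + 2 + 6 = 27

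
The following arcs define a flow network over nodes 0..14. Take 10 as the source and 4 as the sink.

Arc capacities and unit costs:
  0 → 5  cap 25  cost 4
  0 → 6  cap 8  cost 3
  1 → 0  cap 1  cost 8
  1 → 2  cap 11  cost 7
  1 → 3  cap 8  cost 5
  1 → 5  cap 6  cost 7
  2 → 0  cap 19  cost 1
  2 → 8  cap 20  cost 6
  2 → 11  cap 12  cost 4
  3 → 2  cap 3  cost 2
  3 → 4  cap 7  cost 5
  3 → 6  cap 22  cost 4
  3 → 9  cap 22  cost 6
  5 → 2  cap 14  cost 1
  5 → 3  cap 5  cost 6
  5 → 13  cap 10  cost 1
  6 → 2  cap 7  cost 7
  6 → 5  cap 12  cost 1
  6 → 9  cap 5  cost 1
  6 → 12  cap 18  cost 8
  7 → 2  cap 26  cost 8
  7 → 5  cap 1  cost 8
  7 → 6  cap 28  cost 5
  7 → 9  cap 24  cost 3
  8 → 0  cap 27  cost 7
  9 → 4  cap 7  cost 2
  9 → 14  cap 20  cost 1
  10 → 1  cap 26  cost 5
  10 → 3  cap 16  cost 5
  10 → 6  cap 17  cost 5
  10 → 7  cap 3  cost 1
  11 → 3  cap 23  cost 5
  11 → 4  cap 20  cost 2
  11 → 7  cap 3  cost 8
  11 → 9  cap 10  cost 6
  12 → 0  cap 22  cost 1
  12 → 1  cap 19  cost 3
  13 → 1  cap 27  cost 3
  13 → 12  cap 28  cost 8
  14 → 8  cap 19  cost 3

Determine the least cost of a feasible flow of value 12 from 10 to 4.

shortest-cost path #1: 10→7→9→4 push 3 @ unit cost 6 (adds 18)
shortest-cost path #2: 10→6→9→4 push 4 @ unit cost 8 (adds 32)
shortest-cost path #3: 10→3→4 push 5 @ unit cost 10 (adds 50)
total cost = 100

Minimum cost for 12 units: 100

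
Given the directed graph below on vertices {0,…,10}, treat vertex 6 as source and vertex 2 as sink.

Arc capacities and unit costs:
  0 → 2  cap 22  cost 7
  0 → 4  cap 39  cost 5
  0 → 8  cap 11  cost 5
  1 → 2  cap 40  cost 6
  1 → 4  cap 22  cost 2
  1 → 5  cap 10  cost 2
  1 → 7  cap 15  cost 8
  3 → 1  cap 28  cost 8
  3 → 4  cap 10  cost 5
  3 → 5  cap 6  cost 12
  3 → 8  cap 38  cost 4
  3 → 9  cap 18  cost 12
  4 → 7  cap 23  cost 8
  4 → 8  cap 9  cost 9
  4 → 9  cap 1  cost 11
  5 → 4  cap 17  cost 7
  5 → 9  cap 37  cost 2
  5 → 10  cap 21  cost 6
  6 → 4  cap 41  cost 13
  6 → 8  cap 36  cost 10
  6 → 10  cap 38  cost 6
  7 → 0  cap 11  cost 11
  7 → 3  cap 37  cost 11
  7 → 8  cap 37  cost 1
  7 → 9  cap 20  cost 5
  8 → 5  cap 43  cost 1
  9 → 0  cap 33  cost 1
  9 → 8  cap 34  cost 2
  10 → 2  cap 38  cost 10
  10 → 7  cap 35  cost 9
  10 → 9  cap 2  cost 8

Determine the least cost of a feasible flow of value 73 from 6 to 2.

Minimum cost for 73 units: 1668

shortest-cost path #1: 6→10→2 push 38 @ unit cost 16 (adds 608)
shortest-cost path #2: 6→8→5→9→0→2 push 22 @ unit cost 21 (adds 462)
shortest-cost path #3: 6→4→7→3→1→2 push 13 @ unit cost 46 (adds 598)
total cost = 1668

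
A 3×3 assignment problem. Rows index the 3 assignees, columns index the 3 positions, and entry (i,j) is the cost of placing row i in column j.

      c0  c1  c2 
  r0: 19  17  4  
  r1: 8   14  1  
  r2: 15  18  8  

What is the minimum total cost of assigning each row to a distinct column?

optimal assignment: row0→col2 (cost 4), row1→col0 (cost 8), row2→col1 (cost 18)
total = 4 + 8 + 18 = 30

Minimum assignment cost: 30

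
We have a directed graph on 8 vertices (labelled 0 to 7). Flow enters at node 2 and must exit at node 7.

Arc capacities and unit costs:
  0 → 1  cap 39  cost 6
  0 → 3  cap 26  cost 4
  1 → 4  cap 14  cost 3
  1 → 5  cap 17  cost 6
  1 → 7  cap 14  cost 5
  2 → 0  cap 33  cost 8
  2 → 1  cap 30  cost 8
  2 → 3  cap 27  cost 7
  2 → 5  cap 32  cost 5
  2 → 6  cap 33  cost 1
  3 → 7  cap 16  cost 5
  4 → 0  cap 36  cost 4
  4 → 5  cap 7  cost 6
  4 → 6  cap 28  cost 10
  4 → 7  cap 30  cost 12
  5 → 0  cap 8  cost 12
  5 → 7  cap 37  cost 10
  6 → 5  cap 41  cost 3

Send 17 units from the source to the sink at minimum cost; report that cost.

shortest-cost path #1: 2→3→7 push 16 @ unit cost 12 (adds 192)
shortest-cost path #2: 2→1→7 push 1 @ unit cost 13 (adds 13)
total cost = 205

Minimum cost for 17 units: 205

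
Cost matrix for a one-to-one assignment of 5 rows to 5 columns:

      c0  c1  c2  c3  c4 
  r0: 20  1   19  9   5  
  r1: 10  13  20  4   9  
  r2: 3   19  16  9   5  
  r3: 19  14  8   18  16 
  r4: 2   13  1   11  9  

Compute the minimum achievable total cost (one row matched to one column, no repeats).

optimal assignment: row0→col1 (cost 1), row1→col3 (cost 4), row2→col4 (cost 5), row3→col2 (cost 8), row4→col0 (cost 2)
total = 1 + 4 + 5 + 8 + 2 = 20

Minimum assignment cost: 20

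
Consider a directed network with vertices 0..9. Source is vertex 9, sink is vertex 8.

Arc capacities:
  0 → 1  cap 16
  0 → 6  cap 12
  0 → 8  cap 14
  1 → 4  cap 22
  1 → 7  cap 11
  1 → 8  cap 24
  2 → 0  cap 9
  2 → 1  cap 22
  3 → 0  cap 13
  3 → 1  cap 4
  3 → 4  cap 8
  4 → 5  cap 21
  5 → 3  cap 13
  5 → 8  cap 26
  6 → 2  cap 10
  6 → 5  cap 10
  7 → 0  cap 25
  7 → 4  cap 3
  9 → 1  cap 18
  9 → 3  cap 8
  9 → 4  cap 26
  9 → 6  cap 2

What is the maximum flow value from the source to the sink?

augment #1: 9→1→8 bottleneck 18, total now 18
augment #2: 9→3→0→8 bottleneck 8, total now 26
augment #3: 9→4→5→8 bottleneck 21, total now 47
augment #4: 9→6→5→8 bottleneck 2, total now 49

Maximum flow value: 49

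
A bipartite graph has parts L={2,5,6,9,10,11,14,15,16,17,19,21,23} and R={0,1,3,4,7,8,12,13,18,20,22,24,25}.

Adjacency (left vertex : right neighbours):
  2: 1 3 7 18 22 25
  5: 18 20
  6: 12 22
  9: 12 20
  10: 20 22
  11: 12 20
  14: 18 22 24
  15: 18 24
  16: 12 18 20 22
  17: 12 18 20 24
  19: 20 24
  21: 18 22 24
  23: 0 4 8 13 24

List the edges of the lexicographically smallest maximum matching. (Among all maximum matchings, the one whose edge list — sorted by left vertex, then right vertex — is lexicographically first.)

Lex-smallest maximum matching: {(2,1), (5,18), (6,12), (9,20), (10,22), (14,24), (23,0)}

|M| = 7 (so the lex-smallest maximum matching has 7 edges)
process left vertices in ascending order; for each, take the smallest-labelled available neighbour that still permits 7 edges overall, or leave it unmatched if none does
lex-smallest matching: {2-1, 5-18, 6-12, 9-20, 10-22, 14-24, 23-0}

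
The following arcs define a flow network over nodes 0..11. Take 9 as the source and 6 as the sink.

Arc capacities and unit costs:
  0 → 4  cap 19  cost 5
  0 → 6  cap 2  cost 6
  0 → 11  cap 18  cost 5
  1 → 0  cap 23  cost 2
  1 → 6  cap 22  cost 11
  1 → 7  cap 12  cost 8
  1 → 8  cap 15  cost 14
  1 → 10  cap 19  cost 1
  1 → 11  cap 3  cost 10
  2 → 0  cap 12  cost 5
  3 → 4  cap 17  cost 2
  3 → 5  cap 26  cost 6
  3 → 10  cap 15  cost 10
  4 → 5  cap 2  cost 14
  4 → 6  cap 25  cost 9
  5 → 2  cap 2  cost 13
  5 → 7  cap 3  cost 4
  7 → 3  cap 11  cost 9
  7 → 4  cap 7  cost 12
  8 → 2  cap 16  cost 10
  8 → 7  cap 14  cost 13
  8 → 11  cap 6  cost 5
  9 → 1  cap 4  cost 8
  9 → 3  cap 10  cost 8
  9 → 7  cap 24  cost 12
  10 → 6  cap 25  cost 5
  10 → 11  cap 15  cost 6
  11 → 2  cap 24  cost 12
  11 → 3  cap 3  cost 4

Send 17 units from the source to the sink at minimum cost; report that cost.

shortest-cost path #1: 9→1→10→6 push 4 @ unit cost 14 (adds 56)
shortest-cost path #2: 9→3→4→6 push 10 @ unit cost 19 (adds 190)
shortest-cost path #3: 9→7→3→4→6 push 3 @ unit cost 32 (adds 96)
total cost = 342

Minimum cost for 17 units: 342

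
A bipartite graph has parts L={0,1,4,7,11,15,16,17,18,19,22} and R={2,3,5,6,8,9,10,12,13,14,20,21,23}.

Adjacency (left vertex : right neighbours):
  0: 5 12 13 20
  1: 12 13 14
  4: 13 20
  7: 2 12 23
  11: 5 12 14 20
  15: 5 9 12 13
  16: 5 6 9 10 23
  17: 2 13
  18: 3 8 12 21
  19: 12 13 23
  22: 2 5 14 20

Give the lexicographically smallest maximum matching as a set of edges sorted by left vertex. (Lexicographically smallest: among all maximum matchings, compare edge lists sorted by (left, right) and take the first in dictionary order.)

|M| = 10 (so the lex-smallest maximum matching has 10 edges)
process left vertices in ascending order; for each, take the smallest-labelled available neighbour that still permits 10 edges overall, or leave it unmatched if none does
lex-smallest matching: {0-5, 1-12, 4-13, 7-2, 11-14, 15-9, 16-6, 18-3, 19-23, 22-20}

Lex-smallest maximum matching: {(0,5), (1,12), (4,13), (7,2), (11,14), (15,9), (16,6), (18,3), (19,23), (22,20)}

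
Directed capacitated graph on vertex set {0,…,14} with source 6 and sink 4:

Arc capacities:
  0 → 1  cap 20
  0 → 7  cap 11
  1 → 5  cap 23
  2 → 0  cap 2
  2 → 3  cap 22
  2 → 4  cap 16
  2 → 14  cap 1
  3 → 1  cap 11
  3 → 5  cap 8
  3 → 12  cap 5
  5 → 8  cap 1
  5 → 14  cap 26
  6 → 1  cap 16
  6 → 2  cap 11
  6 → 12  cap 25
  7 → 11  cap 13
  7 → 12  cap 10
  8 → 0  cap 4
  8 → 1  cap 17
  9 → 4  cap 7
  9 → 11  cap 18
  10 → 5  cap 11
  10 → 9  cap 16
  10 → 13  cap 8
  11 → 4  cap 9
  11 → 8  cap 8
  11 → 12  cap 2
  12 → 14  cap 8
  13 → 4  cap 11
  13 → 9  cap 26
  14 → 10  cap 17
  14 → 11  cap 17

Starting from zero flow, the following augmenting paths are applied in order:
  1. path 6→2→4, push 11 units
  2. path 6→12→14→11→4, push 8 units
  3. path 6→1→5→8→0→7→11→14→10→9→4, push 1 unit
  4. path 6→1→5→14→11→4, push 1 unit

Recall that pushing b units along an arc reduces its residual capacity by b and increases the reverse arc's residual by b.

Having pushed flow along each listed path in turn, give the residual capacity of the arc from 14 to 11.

Residual capacity of (14,11): 9

after path 1 (6→2→4, push 11): res(14,11)=17
after path 2 (6→12→14→11→4, push 8): res(14,11)=9
after path 3 (6→1→5→8→0→7→11→14→10→9→4, push 1): res(14,11)=10
after path 4 (6→1→5→14→11→4, push 1): res(14,11)=9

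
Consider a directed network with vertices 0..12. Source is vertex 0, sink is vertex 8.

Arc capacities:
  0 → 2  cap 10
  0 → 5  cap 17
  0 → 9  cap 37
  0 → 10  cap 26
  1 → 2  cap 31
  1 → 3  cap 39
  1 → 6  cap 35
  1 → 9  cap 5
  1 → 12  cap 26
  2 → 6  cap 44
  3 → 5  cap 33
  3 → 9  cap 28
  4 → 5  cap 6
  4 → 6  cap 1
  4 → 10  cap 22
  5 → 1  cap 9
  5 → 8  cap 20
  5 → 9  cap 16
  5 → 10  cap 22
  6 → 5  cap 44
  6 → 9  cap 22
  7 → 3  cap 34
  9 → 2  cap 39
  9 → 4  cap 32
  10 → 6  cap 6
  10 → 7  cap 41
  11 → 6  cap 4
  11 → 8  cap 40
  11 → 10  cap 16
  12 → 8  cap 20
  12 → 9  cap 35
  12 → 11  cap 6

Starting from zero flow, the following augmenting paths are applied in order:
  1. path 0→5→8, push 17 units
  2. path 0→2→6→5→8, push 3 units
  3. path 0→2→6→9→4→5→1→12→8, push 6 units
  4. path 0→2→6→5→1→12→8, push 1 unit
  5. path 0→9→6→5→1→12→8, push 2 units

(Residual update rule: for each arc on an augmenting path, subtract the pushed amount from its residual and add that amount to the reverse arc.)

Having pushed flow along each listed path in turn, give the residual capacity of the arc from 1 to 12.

Residual capacity of (1,12): 17

after path 1 (0→5→8, push 17): res(1,12)=26
after path 2 (0→2→6→5→8, push 3): res(1,12)=26
after path 3 (0→2→6→9→4→5→1→12→8, push 6): res(1,12)=20
after path 4 (0→2→6→5→1→12→8, push 1): res(1,12)=19
after path 5 (0→9→6→5→1→12→8, push 2): res(1,12)=17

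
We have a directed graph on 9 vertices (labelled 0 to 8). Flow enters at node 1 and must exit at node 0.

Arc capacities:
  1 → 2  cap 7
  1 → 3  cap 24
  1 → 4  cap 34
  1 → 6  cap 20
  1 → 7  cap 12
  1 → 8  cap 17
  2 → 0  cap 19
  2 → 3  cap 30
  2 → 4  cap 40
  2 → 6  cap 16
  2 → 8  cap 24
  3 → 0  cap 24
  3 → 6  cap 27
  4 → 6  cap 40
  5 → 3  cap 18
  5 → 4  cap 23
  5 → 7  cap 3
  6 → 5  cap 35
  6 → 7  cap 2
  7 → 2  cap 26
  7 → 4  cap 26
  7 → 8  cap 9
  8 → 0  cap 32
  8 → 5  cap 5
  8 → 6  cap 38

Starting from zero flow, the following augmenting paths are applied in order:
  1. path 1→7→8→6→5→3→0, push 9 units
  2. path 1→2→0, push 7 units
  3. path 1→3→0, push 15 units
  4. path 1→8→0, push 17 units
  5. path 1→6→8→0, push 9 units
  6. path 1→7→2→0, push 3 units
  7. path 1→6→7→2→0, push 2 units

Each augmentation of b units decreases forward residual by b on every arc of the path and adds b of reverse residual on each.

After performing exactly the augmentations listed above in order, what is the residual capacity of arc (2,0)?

after path 1 (1→7→8→6→5→3→0, push 9): res(2,0)=19
after path 2 (1→2→0, push 7): res(2,0)=12
after path 3 (1→3→0, push 15): res(2,0)=12
after path 4 (1→8→0, push 17): res(2,0)=12
after path 5 (1→6→8→0, push 9): res(2,0)=12
after path 6 (1→7→2→0, push 3): res(2,0)=9
after path 7 (1→6→7→2→0, push 2): res(2,0)=7

Residual capacity of (2,0): 7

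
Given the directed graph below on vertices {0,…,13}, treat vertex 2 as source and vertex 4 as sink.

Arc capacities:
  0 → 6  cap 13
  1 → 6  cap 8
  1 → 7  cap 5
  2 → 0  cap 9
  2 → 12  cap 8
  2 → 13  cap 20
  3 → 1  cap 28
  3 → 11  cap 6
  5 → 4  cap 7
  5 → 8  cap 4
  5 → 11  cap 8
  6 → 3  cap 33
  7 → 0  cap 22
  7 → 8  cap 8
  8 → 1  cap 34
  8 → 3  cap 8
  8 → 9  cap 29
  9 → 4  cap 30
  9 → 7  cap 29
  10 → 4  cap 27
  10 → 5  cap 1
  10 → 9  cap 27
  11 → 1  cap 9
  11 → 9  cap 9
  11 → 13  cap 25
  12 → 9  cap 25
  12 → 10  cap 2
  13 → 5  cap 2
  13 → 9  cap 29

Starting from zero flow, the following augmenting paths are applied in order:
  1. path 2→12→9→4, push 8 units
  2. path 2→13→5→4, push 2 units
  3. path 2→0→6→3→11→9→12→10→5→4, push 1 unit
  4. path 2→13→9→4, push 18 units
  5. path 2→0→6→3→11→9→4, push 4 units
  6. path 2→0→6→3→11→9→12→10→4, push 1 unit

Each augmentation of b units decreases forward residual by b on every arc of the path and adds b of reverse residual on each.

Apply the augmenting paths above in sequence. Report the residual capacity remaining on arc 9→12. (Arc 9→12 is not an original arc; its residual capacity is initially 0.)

after path 1 (2→12→9→4, push 8): res(9,12)=8
after path 2 (2→13→5→4, push 2): res(9,12)=8
after path 3 (2→0→6→3→11→9→12→10→5→4, push 1): res(9,12)=7
after path 4 (2→13→9→4, push 18): res(9,12)=7
after path 5 (2→0→6→3→11→9→4, push 4): res(9,12)=7
after path 6 (2→0→6→3→11→9→12→10→4, push 1): res(9,12)=6

Residual capacity of (9,12): 6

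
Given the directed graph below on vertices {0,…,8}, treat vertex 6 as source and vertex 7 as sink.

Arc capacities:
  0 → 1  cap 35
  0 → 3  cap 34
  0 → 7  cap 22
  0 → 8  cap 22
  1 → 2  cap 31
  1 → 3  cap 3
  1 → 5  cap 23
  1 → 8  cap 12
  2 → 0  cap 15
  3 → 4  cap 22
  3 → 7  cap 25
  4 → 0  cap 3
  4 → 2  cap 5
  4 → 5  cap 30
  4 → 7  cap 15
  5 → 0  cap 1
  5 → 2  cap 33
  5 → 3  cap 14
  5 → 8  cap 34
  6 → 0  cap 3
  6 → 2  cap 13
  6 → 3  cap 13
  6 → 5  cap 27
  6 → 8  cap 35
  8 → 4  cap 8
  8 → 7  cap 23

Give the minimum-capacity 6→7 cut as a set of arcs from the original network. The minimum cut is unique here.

augment #1: 6→0→7 push 3
augment #2: 6→3→7 push 13
augment #3: 6→8→7 push 23
augment #4: 6→2→0→7 push 13
augment #5: 6→5→0→7 push 1
augment #6: 6→5→3→7 push 12
augment #7: 6→8→4→7 push 8
augment #8: 6→5→2→0→7 push 2
augment #9: 6→5→3→4→7 push 2
max flow = 77; residual-reachable set from 6 gives S-side
cut edges (S→T): {(2,0), (5,0), (5,3), (6,0), (6,3), (8,4), (8,7)} total cap 77

Min-cut arcs: {(2,0), (5,0), (5,3), (6,0), (6,3), (8,4), (8,7)} (total capacity 77)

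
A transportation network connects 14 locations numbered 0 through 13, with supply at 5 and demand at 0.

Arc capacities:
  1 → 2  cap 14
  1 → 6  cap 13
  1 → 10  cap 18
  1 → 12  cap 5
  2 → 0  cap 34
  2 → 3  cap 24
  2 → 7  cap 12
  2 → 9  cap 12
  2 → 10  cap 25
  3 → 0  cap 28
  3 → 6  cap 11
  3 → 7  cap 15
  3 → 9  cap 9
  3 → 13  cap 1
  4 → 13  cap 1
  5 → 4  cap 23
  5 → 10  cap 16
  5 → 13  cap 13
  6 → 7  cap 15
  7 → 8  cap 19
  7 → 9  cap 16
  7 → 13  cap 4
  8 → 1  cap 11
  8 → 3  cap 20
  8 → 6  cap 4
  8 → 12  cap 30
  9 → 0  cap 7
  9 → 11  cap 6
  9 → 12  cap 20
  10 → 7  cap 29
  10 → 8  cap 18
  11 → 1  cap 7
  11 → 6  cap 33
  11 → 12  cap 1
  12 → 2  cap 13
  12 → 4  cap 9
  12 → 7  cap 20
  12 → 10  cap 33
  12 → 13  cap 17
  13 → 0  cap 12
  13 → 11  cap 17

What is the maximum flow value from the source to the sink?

augment #1: 5→13→0 bottleneck 12, total now 12
augment #2: 5→10→7→9→0 bottleneck 7, total now 19
augment #3: 5→10→8→3→0 bottleneck 9, total now 28
augment #4: 5→13→11→1→2→0 bottleneck 1, total now 29
augment #5: 5→4→13→11→1→2→0 bottleneck 1, total now 30

Maximum flow value: 30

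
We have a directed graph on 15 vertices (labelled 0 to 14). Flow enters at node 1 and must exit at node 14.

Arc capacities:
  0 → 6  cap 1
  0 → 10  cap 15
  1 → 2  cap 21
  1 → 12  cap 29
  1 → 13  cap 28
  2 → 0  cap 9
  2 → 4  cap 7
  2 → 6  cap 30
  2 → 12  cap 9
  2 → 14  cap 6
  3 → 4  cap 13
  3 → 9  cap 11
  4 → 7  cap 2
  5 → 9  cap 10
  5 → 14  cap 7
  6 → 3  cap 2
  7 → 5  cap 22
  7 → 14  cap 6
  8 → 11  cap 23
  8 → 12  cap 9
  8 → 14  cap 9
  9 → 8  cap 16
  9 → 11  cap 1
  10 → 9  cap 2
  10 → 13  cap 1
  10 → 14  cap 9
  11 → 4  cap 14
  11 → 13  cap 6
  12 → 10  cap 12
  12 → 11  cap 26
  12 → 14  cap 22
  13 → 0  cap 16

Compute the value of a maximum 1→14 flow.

augment #1: 1→2→14 bottleneck 6, total now 6
augment #2: 1→12→14 bottleneck 22, total now 28
augment #3: 1→12→10→14 bottleneck 7, total now 35
augment #4: 1→2→0→10→14 bottleneck 2, total now 37
augment #5: 1→2→4→7→14 bottleneck 2, total now 39
augment #6: 1→2→0→10→9→8→14 bottleneck 2, total now 41
augment #7: 1→2→6→3→9→8→14 bottleneck 2, total now 43

Maximum flow value: 43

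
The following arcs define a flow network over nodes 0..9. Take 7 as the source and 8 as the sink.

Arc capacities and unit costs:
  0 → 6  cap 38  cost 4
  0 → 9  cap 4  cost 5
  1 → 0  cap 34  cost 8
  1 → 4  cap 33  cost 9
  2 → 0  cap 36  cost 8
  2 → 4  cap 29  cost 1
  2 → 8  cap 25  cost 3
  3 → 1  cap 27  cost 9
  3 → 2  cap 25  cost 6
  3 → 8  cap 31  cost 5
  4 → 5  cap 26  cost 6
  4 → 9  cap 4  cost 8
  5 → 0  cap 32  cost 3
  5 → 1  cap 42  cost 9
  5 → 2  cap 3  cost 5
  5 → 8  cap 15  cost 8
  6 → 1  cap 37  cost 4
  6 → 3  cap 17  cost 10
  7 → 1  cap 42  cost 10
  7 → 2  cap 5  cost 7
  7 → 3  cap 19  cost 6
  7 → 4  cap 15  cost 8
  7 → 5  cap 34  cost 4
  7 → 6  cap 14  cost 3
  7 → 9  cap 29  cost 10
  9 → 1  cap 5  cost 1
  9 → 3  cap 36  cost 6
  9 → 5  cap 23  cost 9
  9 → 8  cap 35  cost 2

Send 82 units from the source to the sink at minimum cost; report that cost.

Minimum cost for 82 units: 1005

shortest-cost path #1: 7→2→8 push 5 @ unit cost 10 (adds 50)
shortest-cost path #2: 7→3→8 push 19 @ unit cost 11 (adds 209)
shortest-cost path #3: 7→9→8 push 29 @ unit cost 12 (adds 348)
shortest-cost path #4: 7→5→8 push 15 @ unit cost 12 (adds 180)
shortest-cost path #5: 7→5→2→8 push 3 @ unit cost 12 (adds 36)
shortest-cost path #6: 7→5→0→9→8 push 4 @ unit cost 14 (adds 56)
shortest-cost path #7: 7→4→9→8 push 2 @ unit cost 18 (adds 36)
shortest-cost path #8: 7→6→3→8 push 5 @ unit cost 18 (adds 90)
total cost = 1005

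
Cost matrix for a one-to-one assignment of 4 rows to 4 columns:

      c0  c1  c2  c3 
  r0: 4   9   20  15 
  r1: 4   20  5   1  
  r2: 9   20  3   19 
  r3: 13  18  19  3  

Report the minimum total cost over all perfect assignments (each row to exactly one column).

optimal assignment: row0→col1 (cost 9), row1→col0 (cost 4), row2→col2 (cost 3), row3→col3 (cost 3)
total = 9 + 4 + 3 + 3 = 19

Minimum assignment cost: 19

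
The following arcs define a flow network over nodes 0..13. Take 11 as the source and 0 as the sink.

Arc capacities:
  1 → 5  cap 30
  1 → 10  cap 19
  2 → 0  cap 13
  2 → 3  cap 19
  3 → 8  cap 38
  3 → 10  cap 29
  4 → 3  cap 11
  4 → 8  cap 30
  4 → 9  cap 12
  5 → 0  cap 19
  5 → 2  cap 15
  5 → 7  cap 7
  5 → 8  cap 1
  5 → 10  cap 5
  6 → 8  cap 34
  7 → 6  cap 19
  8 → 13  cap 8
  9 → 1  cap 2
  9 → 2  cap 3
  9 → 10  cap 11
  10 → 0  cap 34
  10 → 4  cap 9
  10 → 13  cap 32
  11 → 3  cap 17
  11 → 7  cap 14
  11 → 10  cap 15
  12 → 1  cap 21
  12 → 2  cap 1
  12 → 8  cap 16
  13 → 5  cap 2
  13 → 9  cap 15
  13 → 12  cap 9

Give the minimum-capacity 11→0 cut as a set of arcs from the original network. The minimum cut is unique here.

Min-cut arcs: {(8,13), (11,3), (11,10)} (total capacity 40)

augment #1: 11→10→0 push 15
augment #2: 11→3→10→0 push 17
augment #3: 11→7→6→8→13→5→0 push 2
augment #4: 11→7→6→8→13→9→2→0 push 3
augment #5: 11→7→6→8→13→9→10→0 push 2
augment #6: 11→7→6→8→13→12→2→0 push 1
max flow = 40; residual-reachable set from 11 gives S-side
cut edges (S→T): {(8,13), (11,3), (11,10)} total cap 40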